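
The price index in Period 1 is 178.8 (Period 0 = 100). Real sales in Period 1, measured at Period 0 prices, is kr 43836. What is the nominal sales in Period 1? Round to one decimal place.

78378.8

Nominal = Real × (Index/100) = 43836 × (178.8/100)
        = 43836 × 1.788 = 78378.7680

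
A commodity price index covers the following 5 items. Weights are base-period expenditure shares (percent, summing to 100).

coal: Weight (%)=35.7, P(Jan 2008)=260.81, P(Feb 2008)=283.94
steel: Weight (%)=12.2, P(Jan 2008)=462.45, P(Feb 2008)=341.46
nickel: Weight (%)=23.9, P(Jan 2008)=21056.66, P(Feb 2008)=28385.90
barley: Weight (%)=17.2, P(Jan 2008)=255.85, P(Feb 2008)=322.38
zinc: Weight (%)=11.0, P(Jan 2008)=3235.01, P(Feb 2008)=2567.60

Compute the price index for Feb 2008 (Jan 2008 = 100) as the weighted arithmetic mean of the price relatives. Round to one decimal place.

110.5

coal: 35.7 × (283.94/260.81) = 35.7 × 1.088685 = 38.8661
steel: 12.2 × (341.46/462.45) = 12.2 × 0.738372 = 9.0081
nickel: 23.9 × (28385.90/21056.66) = 23.9 × 1.348072 = 32.2189
barley: 17.2 × (322.38/255.85) = 17.2 × 1.260035 = 21.6726
zinc: 11.0 × (2567.60/3235.01) = 11.0 × 0.793692 = 8.7306
Index = Σ wᵢ·(p₁ᵢ/p₀ᵢ) = 38.8661 + 9.0081 + 32.2189 + 21.6726 + 8.7306 = 110.4963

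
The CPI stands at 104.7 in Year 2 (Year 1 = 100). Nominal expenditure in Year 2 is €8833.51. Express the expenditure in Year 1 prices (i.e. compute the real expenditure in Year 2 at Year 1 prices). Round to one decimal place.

Real = Nominal ÷ (Index/100) = 8833.51 ÷ (104.7/100)
     = 8833.51 ÷ 1.047 = 8436.9723

8437.0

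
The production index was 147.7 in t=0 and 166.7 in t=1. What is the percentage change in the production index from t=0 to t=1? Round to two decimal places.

12.86%

Change = (166.7 − 147.7) / 147.7 × 100
       = 19.0 / 147.7 × 100 = 12.8639%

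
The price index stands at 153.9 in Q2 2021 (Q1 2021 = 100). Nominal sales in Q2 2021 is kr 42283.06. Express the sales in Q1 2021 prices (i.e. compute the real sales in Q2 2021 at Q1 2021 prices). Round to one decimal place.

Real = Nominal ÷ (Index/100) = 42283.06 ÷ (153.9/100)
     = 42283.06 ÷ 1.539 = 27474.3730

27474.4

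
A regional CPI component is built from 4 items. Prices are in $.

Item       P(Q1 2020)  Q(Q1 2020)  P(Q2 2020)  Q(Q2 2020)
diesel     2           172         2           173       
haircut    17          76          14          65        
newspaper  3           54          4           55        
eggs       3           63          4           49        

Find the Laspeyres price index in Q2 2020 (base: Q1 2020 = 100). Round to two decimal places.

94.41

Laspeyres price index uses base-period quantities as weights.
ΣP(Q2 2020)·Q(Q1 2020) = 2×172 + 14×76 + 4×54 + 4×63 = 344 + 1064 + 216 + 252 = 1876
ΣP(Q1 2020)·Q(Q1 2020) = 2×172 + 17×76 + 3×54 + 3×63 = 344 + 1292 + 162 + 189 = 1987
Index = 1876 / 1987 × 100 = 94.4137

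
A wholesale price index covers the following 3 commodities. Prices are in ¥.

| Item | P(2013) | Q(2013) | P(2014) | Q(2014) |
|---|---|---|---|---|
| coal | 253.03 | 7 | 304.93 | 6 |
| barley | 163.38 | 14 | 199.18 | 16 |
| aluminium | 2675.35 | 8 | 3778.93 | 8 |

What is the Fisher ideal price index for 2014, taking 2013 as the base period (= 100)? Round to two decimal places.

Laspeyres component (base-period weights):
ΣP(2014)Q(2013) = 304.93×7 + 199.18×14 + 3778.93×8 = 2134.51 + 2788.52 + 30231.44 = 35154.47
ΣP(2013)Q(2013) = 253.03×7 + 163.38×14 + 2675.35×8 = 1771.21 + 2287.32 + 21402.8 = 25461.33
L = 35154.47 / 25461.33 × 100 = 138.0700
Paasche component (current-period weights):
ΣP(2014)Q(2014) = 304.93×6 + 199.18×16 + 3778.93×8 = 1829.58 + 3186.88 + 30231.44 = 35247.9
ΣP(2013)Q(2014) = 253.03×6 + 163.38×16 + 2675.35×8 = 1518.18 + 2614.08 + 21402.8 = 25535.06
P = 35247.9 / 25535.06 × 100 = 138.0373
Fisher = √(L × P) = √(138.0700 × 138.0373) = 138.0537

138.05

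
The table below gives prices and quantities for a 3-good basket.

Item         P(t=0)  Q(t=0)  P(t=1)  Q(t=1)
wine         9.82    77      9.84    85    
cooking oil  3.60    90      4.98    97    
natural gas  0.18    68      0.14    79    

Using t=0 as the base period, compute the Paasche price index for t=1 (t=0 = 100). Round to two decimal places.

Paasche price index uses current-period quantities as weights.
ΣP(t=1)·Q(t=1) = 9.84×85 + 4.98×97 + 0.14×79 = 836.4 + 483.06 + 11.06 = 1330.52
ΣP(t=0)·Q(t=1) = 9.82×85 + 3.60×97 + 0.18×79 = 834.7 + 349.2 + 14.22 = 1198.12
Index = 1330.52 / 1198.12 × 100 = 111.0506

111.05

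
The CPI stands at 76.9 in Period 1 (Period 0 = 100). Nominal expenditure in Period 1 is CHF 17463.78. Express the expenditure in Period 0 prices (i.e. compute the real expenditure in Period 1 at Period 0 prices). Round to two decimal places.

22709.73

Real = Nominal ÷ (Index/100) = 17463.78 ÷ (76.9/100)
     = 17463.78 ÷ 0.769 = 22709.7269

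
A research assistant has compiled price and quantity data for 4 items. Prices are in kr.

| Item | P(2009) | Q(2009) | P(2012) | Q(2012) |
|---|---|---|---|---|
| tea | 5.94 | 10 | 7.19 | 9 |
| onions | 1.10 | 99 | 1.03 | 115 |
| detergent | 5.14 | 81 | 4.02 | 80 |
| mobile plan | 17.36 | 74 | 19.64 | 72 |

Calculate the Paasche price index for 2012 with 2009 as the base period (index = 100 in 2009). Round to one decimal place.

104.2

Paasche price index uses current-period quantities as weights.
ΣP(2012)·Q(2012) = 7.19×9 + 1.03×115 + 4.02×80 + 19.64×72 = 64.71 + 118.45 + 321.6 + 1414.08 = 1918.84
ΣP(2009)·Q(2012) = 5.94×9 + 1.10×115 + 5.14×80 + 17.36×72 = 53.46 + 126.5 + 411.2 + 1249.92 = 1841.08
Index = 1918.84 / 1841.08 × 100 = 104.2236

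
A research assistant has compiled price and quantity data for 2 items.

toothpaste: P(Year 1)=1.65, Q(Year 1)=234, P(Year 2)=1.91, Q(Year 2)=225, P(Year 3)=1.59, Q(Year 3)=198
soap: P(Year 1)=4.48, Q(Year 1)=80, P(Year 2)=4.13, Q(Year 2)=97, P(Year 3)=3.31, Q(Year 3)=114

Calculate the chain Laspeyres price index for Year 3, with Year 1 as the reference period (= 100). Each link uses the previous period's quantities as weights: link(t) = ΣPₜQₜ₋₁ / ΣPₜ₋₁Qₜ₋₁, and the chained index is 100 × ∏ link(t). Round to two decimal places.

85.36

Link Year 1→Year 2:
ΣP(Year 2)Q(Year 1) = 1.91×234 + 4.13×80 = 446.94 + 330.4 = 777.34
ΣP(Year 1)Q(Year 1) = 1.65×234 + 4.48×80 = 386.1 + 358.4 = 744.5
link = 777.34/744.5 = 1.044110
Link Year 2→Year 3:
ΣP(Year 3)Q(Year 2) = 1.59×225 + 3.31×97 = 357.75 + 321.07 = 678.82
ΣP(Year 2)Q(Year 2) = 1.91×225 + 4.13×97 = 429.75 + 400.61 = 830.36
link = 678.82/830.36 = 0.817501
Chained index = 100 × 1.044110 × 0.817501 = 85.3561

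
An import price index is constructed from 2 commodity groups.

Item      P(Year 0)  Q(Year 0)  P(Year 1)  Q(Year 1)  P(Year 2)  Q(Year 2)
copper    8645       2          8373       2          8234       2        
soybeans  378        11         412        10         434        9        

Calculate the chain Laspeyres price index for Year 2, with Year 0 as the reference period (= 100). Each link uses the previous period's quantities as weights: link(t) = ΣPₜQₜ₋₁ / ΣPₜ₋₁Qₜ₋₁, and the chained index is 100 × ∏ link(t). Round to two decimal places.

Link Year 0→Year 1:
ΣP(Year 1)Q(Year 0) = 8373×2 + 412×11 = 16746 + 4532 = 21278
ΣP(Year 0)Q(Year 0) = 8645×2 + 378×11 = 17290 + 4158 = 21448
link = 21278/21448 = 0.992074
Link Year 1→Year 2:
ΣP(Year 2)Q(Year 1) = 8234×2 + 434×10 = 16468 + 4340 = 20808
ΣP(Year 1)Q(Year 1) = 8373×2 + 412×10 = 16746 + 4120 = 20866
link = 20808/20866 = 0.997220
Chained index = 100 × 0.992074 × 0.997220 = 98.9316

98.93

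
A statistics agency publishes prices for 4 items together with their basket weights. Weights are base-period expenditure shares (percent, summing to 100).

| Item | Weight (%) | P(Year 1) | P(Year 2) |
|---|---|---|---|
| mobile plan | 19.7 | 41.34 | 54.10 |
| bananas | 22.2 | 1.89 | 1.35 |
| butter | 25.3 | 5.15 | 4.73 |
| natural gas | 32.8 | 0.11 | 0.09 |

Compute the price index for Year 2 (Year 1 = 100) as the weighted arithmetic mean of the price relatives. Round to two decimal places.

mobile plan: 19.7 × (54.10/41.34) = 19.7 × 1.308660 = 25.7806
bananas: 22.2 × (1.35/1.89) = 22.2 × 0.714286 = 15.8571
butter: 25.3 × (4.73/5.15) = 25.3 × 0.918447 = 23.2367
natural gas: 32.8 × (0.09/0.11) = 32.8 × 0.818182 = 26.8364
Index = Σ wᵢ·(p₁ᵢ/p₀ᵢ) = 25.7806 + 15.8571 + 23.2367 + 26.8364 = 91.7108

91.71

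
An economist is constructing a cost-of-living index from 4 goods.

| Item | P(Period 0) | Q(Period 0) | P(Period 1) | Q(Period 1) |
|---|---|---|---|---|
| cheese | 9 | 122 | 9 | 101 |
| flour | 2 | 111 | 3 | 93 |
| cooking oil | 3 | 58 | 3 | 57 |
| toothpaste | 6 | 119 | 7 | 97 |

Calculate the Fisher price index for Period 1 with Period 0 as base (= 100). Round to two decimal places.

Laspeyres component (base-period weights):
ΣP(Period 1)Q(Period 0) = 9×122 + 3×111 + 3×58 + 7×119 = 1098 + 333 + 174 + 833 = 2438
ΣP(Period 0)Q(Period 0) = 9×122 + 2×111 + 3×58 + 6×119 = 1098 + 222 + 174 + 714 = 2208
L = 2438 / 2208 × 100 = 110.4167
Paasche component (current-period weights):
ΣP(Period 1)Q(Period 1) = 9×101 + 3×93 + 3×57 + 7×97 = 909 + 279 + 171 + 679 = 2038
ΣP(Period 0)Q(Period 1) = 9×101 + 2×93 + 3×57 + 6×97 = 909 + 186 + 171 + 582 = 1848
P = 2038 / 1848 × 100 = 110.2814
Fisher = √(L × P) = √(110.4167 × 110.2814) = 110.3490

110.35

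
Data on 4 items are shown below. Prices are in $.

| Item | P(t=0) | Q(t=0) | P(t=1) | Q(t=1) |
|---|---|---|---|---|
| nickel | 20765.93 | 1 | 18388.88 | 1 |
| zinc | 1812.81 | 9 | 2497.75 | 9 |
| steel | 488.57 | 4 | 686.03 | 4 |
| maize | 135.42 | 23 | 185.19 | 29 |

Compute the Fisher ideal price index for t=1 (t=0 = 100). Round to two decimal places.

Laspeyres component (base-period weights):
ΣP(t=1)Q(t=0) = 18388.88×1 + 2497.75×9 + 686.03×4 + 185.19×23 = 18388.88 + 22479.75 + 2744.12 + 4259.37 = 47872.12
ΣP(t=0)Q(t=0) = 20765.93×1 + 1812.81×9 + 488.57×4 + 135.42×23 = 20765.93 + 16315.29 + 1954.28 + 3114.66 = 42150.16
L = 47872.12 / 42150.16 × 100 = 113.5752
Paasche component (current-period weights):
ΣP(t=1)Q(t=1) = 18388.88×1 + 2497.75×9 + 686.03×4 + 185.19×29 = 18388.88 + 22479.75 + 2744.12 + 5370.51 = 48983.26
ΣP(t=0)Q(t=1) = 20765.93×1 + 1812.81×9 + 488.57×4 + 135.42×29 = 20765.93 + 16315.29 + 1954.28 + 3927.18 = 42962.68
P = 48983.26 / 42962.68 × 100 = 114.0135
Fisher = √(L × P) = √(113.5752 × 114.0135) = 113.7941

113.79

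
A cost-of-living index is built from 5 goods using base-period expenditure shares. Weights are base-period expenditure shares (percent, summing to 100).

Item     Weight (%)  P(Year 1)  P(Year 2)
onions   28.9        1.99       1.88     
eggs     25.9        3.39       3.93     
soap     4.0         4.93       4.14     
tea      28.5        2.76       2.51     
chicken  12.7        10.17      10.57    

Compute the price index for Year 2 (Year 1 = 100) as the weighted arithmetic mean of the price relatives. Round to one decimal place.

99.8

onions: 28.9 × (1.88/1.99) = 28.9 × 0.944724 = 27.3025
eggs: 25.9 × (3.93/3.39) = 25.9 × 1.159292 = 30.0257
soap: 4.0 × (4.14/4.93) = 4.0 × 0.839757 = 3.3590
tea: 28.5 × (2.51/2.76) = 28.5 × 0.909420 = 25.9185
chicken: 12.7 × (10.57/10.17) = 12.7 × 1.039331 = 13.1995
Index = Σ wᵢ·(p₁ᵢ/p₀ᵢ) = 27.3025 + 30.0257 + 3.3590 + 25.9185 + 13.1995 = 99.8052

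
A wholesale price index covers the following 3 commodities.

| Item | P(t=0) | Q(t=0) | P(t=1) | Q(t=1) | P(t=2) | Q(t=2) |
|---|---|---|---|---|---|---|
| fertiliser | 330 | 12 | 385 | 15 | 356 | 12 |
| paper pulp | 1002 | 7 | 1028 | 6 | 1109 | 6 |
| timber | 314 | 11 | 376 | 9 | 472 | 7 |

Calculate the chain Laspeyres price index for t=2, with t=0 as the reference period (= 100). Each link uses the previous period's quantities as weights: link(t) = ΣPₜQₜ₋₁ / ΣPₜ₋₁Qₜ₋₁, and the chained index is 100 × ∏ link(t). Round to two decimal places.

117.16

Link t=0→t=1:
ΣP(t=1)Q(t=0) = 385×12 + 1028×7 + 376×11 = 4620 + 7196 + 4136 = 15952
ΣP(t=0)Q(t=0) = 330×12 + 1002×7 + 314×11 = 3960 + 7014 + 3454 = 14428
link = 15952/14428 = 1.105628
Link t=1→t=2:
ΣP(t=2)Q(t=1) = 356×15 + 1109×6 + 472×9 = 5340 + 6654 + 4248 = 16242
ΣP(t=1)Q(t=1) = 385×15 + 1028×6 + 376×9 = 5775 + 6168 + 3384 = 15327
link = 16242/15327 = 1.059699
Chained index = 100 × 1.105628 × 1.059699 = 117.1632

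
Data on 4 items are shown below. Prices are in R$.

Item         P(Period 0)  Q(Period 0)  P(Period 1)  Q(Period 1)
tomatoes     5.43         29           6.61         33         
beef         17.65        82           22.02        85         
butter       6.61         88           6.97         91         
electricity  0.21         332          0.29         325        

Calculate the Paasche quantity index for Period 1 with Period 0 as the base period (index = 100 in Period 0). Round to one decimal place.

Paasche quantity index uses current-period prices as weights.
ΣP(Period 1)·Q(Period 1) = 6.61×33 + 22.02×85 + 6.97×91 + 0.29×325 = 218.13 + 1871.7 + 634.27 + 94.25 = 2818.35
ΣP(Period 1)·Q(Period 0) = 6.61×29 + 22.02×82 + 6.97×88 + 0.29×332 = 191.69 + 1805.64 + 613.36 + 96.28 = 2706.97
Index = 2818.35 / 2706.97 × 100 = 104.1146

104.1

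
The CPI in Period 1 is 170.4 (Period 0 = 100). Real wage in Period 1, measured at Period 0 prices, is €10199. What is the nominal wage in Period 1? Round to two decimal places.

17379.10

Nominal = Real × (Index/100) = 10199 × (170.4/100)
        = 10199 × 1.704 = 17379.0960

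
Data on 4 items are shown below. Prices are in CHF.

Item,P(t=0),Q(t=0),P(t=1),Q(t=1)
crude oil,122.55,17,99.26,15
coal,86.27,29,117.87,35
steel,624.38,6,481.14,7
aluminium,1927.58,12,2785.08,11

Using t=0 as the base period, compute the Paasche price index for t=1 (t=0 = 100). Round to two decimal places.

Paasche price index uses current-period quantities as weights.
ΣP(t=1)·Q(t=1) = 99.26×15 + 117.87×35 + 481.14×7 + 2785.08×11 = 1488.9 + 4125.45 + 3367.98 + 30635.88 = 39618.21
ΣP(t=0)·Q(t=1) = 122.55×15 + 86.27×35 + 624.38×7 + 1927.58×11 = 1838.25 + 3019.45 + 4370.66 + 21203.38 = 30431.74
Index = 39618.21 / 30431.74 × 100 = 130.1871

130.19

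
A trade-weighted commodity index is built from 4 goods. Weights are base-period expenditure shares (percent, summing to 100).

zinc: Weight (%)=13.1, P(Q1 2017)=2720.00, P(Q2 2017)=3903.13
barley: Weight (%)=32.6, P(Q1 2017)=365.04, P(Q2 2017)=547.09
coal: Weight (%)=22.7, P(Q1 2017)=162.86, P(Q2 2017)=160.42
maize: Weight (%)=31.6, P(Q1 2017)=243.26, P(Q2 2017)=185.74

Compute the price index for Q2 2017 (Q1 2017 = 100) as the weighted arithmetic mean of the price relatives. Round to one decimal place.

114.1

zinc: 13.1 × (3903.13/2720.00) = 13.1 × 1.434974 = 18.7982
barley: 32.6 × (547.09/365.04) = 32.6 × 1.498712 = 48.8580
coal: 22.7 × (160.42/162.86) = 22.7 × 0.985018 = 22.3599
maize: 31.6 × (185.74/243.26) = 31.6 × 0.763545 = 24.1280
Index = Σ wᵢ·(p₁ᵢ/p₀ᵢ) = 18.7982 + 48.8580 + 22.3599 + 24.1280 = 114.1441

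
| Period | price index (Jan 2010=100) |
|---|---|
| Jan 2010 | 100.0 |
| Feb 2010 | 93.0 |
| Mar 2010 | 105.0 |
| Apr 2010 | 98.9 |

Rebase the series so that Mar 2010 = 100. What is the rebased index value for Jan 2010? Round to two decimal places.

95.24

Rebased(Jan 2010) = 100.0 / 105.0 × 100 = 95.2381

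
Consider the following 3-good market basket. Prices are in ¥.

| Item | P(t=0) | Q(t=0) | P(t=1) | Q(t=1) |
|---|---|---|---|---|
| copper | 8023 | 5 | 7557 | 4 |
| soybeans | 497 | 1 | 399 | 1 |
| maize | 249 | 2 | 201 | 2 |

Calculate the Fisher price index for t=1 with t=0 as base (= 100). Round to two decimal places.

93.82

Laspeyres component (base-period weights):
ΣP(t=1)Q(t=0) = 7557×5 + 399×1 + 201×2 = 37785 + 399 + 402 = 38586
ΣP(t=0)Q(t=0) = 8023×5 + 497×1 + 249×2 = 40115 + 497 + 498 = 41110
L = 38586 / 41110 × 100 = 93.8604
Paasche component (current-period weights):
ΣP(t=1)Q(t=1) = 7557×4 + 399×1 + 201×2 = 30228 + 399 + 402 = 31029
ΣP(t=0)Q(t=1) = 8023×4 + 497×1 + 249×2 = 32092 + 497 + 498 = 33087
P = 31029 / 33087 × 100 = 93.7800
Fisher = √(L × P) = √(93.8604 × 93.7800) = 93.8202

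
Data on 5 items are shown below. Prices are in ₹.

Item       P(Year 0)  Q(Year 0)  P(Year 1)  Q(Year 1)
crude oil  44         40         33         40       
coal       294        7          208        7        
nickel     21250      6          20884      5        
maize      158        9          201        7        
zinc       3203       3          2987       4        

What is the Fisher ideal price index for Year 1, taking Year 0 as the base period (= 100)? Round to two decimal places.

97.39

Laspeyres component (base-period weights):
ΣP(Year 1)Q(Year 0) = 33×40 + 208×7 + 20884×6 + 201×9 + 2987×3 = 1320 + 1456 + 125304 + 1809 + 8961 = 138850
ΣP(Year 0)Q(Year 0) = 44×40 + 294×7 + 21250×6 + 158×9 + 3203×3 = 1760 + 2058 + 127500 + 1422 + 9609 = 142349
L = 138850 / 142349 × 100 = 97.5420
Paasche component (current-period weights):
ΣP(Year 1)Q(Year 1) = 33×40 + 208×7 + 20884×5 + 201×7 + 2987×4 = 1320 + 1456 + 104420 + 1407 + 11948 = 120551
ΣP(Year 0)Q(Year 1) = 44×40 + 294×7 + 21250×5 + 158×7 + 3203×4 = 1760 + 2058 + 106250 + 1106 + 12812 = 123986
P = 120551 / 123986 × 100 = 97.2295
Fisher = √(L × P) = √(97.5420 × 97.2295) = 97.3856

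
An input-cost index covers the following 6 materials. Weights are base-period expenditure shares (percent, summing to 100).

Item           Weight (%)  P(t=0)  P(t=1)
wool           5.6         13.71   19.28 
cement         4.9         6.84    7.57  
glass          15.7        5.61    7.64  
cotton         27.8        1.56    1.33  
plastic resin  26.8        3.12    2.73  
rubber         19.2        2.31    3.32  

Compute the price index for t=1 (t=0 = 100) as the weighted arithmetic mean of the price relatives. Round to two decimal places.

wool: 5.6 × (19.28/13.71) = 5.6 × 1.406273 = 7.8751
cement: 4.9 × (7.57/6.84) = 4.9 × 1.106725 = 5.4230
glass: 15.7 × (7.64/5.61) = 15.7 × 1.361854 = 21.3811
cotton: 27.8 × (1.33/1.56) = 27.8 × 0.852564 = 23.7013
plastic resin: 26.8 × (2.73/3.12) = 26.8 × 0.875000 = 23.4500
rubber: 19.2 × (3.32/2.31) = 19.2 × 1.437229 = 27.5948
Index = Σ wᵢ·(p₁ᵢ/p₀ᵢ) = 7.8751 + 5.4230 + 21.3811 + 23.7013 + 23.4500 + 27.5948 = 109.4253

109.43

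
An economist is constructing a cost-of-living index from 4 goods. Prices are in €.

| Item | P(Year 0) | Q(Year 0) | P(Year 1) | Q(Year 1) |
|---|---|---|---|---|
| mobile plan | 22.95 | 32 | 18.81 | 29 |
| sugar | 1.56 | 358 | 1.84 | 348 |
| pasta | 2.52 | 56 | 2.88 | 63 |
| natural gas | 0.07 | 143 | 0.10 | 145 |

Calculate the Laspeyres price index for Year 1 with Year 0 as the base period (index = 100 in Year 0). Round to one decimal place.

Laspeyres price index uses base-period quantities as weights.
ΣP(Year 1)·Q(Year 0) = 18.81×32 + 1.84×358 + 2.88×56 + 0.10×143 = 601.92 + 658.72 + 161.28 + 14.3 = 1436.22
ΣP(Year 0)·Q(Year 0) = 22.95×32 + 1.56×358 + 2.52×56 + 0.07×143 = 734.4 + 558.48 + 141.12 + 10.01 = 1444.01
Index = 1436.22 / 1444.01 × 100 = 99.4605

99.5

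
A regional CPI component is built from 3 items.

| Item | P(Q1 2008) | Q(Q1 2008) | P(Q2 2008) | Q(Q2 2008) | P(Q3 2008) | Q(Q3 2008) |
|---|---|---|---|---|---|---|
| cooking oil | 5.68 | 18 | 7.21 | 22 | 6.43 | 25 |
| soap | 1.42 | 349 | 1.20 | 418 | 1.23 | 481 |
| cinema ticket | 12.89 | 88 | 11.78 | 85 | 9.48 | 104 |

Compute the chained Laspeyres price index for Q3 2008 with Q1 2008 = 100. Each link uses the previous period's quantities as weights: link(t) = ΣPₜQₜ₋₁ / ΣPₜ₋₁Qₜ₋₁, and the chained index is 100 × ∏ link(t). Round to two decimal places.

80.50

Link Q1 2008→Q2 2008:
ΣP(Q2 2008)Q(Q1 2008) = 7.21×18 + 1.20×349 + 11.78×88 = 129.78 + 418.8 + 1036.64 = 1585.22
ΣP(Q1 2008)Q(Q1 2008) = 5.68×18 + 1.42×349 + 12.89×88 = 102.24 + 495.58 + 1134.32 = 1732.14
link = 1585.22/1732.14 = 0.915180
Link Q2 2008→Q3 2008:
ΣP(Q3 2008)Q(Q2 2008) = 6.43×22 + 1.23×418 + 9.48×85 = 141.46 + 514.14 + 805.8 = 1461.4
ΣP(Q2 2008)Q(Q2 2008) = 7.21×22 + 1.20×418 + 11.78×85 = 158.62 + 501.6 + 1001.3 = 1661.52
link = 1461.4/1661.52 = 0.879556
Chained index = 100 × 0.915180 × 0.879556 = 80.4952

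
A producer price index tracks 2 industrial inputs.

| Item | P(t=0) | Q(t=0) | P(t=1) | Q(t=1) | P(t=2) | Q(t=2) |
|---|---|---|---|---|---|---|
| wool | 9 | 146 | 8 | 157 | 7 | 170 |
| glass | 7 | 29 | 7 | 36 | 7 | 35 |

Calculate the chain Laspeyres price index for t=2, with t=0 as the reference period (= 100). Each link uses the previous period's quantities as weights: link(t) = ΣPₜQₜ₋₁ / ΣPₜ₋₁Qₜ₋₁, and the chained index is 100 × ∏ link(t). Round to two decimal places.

80.97

Link t=0→t=1:
ΣP(t=1)Q(t=0) = 8×146 + 7×29 = 1168 + 203 = 1371
ΣP(t=0)Q(t=0) = 9×146 + 7×29 = 1314 + 203 = 1517
link = 1371/1517 = 0.903757
Link t=1→t=2:
ΣP(t=2)Q(t=1) = 7×157 + 7×36 = 1099 + 252 = 1351
ΣP(t=1)Q(t=1) = 8×157 + 7×36 = 1256 + 252 = 1508
link = 1351/1508 = 0.895889
Chained index = 100 × 0.903757 × 0.895889 = 80.9666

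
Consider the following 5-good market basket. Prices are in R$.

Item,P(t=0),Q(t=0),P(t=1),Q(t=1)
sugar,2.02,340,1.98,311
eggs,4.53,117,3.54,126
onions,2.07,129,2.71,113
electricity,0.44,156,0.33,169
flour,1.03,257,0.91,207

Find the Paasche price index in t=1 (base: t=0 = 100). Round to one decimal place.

93.7

Paasche price index uses current-period quantities as weights.
ΣP(t=1)·Q(t=1) = 1.98×311 + 3.54×126 + 2.71×113 + 0.33×169 + 0.91×207 = 615.78 + 446.04 + 306.23 + 55.77 + 188.37 = 1612.19
ΣP(t=0)·Q(t=1) = 2.02×311 + 4.53×126 + 2.07×113 + 0.44×169 + 1.03×207 = 628.22 + 570.78 + 233.91 + 74.36 + 213.21 = 1720.48
Index = 1612.19 / 1720.48 × 100 = 93.7058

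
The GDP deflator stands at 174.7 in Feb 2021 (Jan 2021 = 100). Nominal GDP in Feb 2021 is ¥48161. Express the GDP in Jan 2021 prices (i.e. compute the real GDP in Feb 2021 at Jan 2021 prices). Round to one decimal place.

27567.8

Real = Nominal ÷ (Index/100) = 48161 ÷ (174.7/100)
     = 48161 ÷ 1.747 = 27567.8306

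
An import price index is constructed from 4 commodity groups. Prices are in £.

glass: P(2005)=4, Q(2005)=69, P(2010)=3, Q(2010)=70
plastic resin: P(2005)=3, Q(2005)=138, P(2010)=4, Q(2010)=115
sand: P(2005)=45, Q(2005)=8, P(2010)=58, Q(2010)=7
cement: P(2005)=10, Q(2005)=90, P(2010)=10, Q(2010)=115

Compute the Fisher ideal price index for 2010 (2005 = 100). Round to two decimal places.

107.68

Laspeyres component (base-period weights):
ΣP(2010)Q(2005) = 3×69 + 4×138 + 58×8 + 10×90 = 207 + 552 + 464 + 900 = 2123
ΣP(2005)Q(2005) = 4×69 + 3×138 + 45×8 + 10×90 = 276 + 414 + 360 + 900 = 1950
L = 2123 / 1950 × 100 = 108.8718
Paasche component (current-period weights):
ΣP(2010)Q(2010) = 3×70 + 4×115 + 58×7 + 10×115 = 210 + 460 + 406 + 1150 = 2226
ΣP(2005)Q(2010) = 4×70 + 3×115 + 45×7 + 10×115 = 280 + 345 + 315 + 1150 = 2090
P = 2226 / 2090 × 100 = 106.5072
Fisher = √(L × P) = √(108.8718 × 106.5072) = 107.6830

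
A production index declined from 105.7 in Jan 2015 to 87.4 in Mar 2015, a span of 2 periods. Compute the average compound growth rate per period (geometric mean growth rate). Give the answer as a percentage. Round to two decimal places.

-9.07%

Growth factor = (87.4/105.7)^(1/2) = (0.826868)^(1/2) = 0.909323
Growth rate = 0.909323 − 1 = -0.090677 = -9.0677%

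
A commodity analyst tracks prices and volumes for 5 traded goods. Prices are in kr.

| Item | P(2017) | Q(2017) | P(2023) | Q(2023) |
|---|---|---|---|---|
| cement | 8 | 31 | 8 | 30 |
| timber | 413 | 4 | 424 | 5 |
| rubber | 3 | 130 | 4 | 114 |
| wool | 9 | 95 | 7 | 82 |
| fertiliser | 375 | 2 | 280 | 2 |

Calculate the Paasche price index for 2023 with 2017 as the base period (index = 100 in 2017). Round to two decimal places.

Paasche price index uses current-period quantities as weights.
ΣP(2023)·Q(2023) = 8×30 + 424×5 + 4×114 + 7×82 + 280×2 = 240 + 2120 + 456 + 574 + 560 = 3950
ΣP(2017)·Q(2023) = 8×30 + 413×5 + 3×114 + 9×82 + 375×2 = 240 + 2065 + 342 + 738 + 750 = 4135
Index = 3950 / 4135 × 100 = 95.5260

95.53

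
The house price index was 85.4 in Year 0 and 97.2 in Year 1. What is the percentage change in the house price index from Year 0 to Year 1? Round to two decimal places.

13.82%

Change = (97.2 − 85.4) / 85.4 × 100
       = 11.8 / 85.4 × 100 = 13.8173%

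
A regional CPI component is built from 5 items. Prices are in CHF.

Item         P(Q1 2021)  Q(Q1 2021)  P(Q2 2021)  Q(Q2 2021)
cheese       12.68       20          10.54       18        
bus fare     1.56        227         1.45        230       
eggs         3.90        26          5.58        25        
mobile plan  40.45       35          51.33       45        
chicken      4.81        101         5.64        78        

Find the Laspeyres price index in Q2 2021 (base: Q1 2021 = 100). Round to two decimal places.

116.87

Laspeyres price index uses base-period quantities as weights.
ΣP(Q2 2021)·Q(Q1 2021) = 10.54×20 + 1.45×227 + 5.58×26 + 51.33×35 + 5.64×101 = 210.8 + 329.15 + 145.08 + 1796.55 + 569.64 = 3051.22
ΣP(Q1 2021)·Q(Q1 2021) = 12.68×20 + 1.56×227 + 3.90×26 + 40.45×35 + 4.81×101 = 253.6 + 354.12 + 101.4 + 1415.75 + 485.81 = 2610.68
Index = 3051.22 / 2610.68 × 100 = 116.8745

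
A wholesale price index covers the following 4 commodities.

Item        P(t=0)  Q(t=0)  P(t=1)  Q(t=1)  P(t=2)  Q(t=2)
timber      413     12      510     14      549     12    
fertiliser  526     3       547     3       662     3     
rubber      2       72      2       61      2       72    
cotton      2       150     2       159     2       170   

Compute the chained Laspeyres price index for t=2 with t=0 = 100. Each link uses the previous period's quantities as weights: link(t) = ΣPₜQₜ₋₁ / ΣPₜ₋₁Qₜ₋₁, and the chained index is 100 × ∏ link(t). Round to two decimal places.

Link t=0→t=1:
ΣP(t=1)Q(t=0) = 510×12 + 547×3 + 2×72 + 2×150 = 6120 + 1641 + 144 + 300 = 8205
ΣP(t=0)Q(t=0) = 413×12 + 526×3 + 2×72 + 2×150 = 4956 + 1578 + 144 + 300 = 6978
link = 8205/6978 = 1.175838
Link t=1→t=2:
ΣP(t=2)Q(t=1) = 549×14 + 662×3 + 2×61 + 2×159 = 7686 + 1986 + 122 + 318 = 10112
ΣP(t=1)Q(t=1) = 510×14 + 547×3 + 2×61 + 2×159 = 7140 + 1641 + 122 + 318 = 9221
link = 10112/9221 = 1.096627
Chained index = 100 × 1.175838 × 1.096627 = 128.9456

128.95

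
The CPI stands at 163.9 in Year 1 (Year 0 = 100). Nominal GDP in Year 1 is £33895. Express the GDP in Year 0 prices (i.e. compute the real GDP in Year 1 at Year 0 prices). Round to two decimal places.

20680.29

Real = Nominal ÷ (Index/100) = 33895 ÷ (163.9/100)
     = 33895 ÷ 1.639 = 20680.2929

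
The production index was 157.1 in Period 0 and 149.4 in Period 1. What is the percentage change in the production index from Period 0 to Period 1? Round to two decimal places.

-4.90%

Change = (149.4 − 157.1) / 157.1 × 100
       = -7.7 / 157.1 × 100 = -4.9013%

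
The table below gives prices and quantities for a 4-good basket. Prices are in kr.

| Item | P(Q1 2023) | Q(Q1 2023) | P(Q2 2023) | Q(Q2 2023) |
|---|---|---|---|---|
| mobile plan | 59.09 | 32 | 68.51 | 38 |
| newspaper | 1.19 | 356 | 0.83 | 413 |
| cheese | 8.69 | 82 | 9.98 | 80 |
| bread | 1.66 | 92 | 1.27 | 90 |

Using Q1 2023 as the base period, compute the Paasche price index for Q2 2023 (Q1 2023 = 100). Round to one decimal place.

107.7

Paasche price index uses current-period quantities as weights.
ΣP(Q2 2023)·Q(Q2 2023) = 68.51×38 + 0.83×413 + 9.98×80 + 1.27×90 = 2603.38 + 342.79 + 798.4 + 114.3 = 3858.87
ΣP(Q1 2023)·Q(Q2 2023) = 59.09×38 + 1.19×413 + 8.69×80 + 1.66×90 = 2245.42 + 491.47 + 695.2 + 149.4 = 3581.49
Index = 3858.87 / 3581.49 × 100 = 107.7448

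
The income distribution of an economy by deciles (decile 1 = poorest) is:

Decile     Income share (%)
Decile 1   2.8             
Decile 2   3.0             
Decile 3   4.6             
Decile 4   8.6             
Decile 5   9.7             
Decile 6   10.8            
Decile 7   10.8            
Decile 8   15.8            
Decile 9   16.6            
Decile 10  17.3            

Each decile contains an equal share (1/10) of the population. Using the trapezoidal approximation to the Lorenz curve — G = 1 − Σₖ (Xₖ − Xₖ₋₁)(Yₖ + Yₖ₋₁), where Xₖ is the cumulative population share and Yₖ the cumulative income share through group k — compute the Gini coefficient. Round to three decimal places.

Cumulative income shares Yₖ: 0.0280, 0.0580, 0.1040, 0.1900, 0.2870, 0.3950, 0.5030, 0.6610, 0.8270, 1.0000
Σ (Xₖ−Xₖ₋₁)(Yₖ+Yₖ₋₁) = (1/10)(0.0280+0.0000) + (1/10)(0.0580+0.0280) + (1/10)(0.1040+0.0580) + (1/10)(0.1900+0.1040) + (1/10)(0.2870+0.1900) + (1/10)(0.3950+0.2870) + (1/10)(0.5030+0.3950) + (1/10)(0.6610+0.5030) + (1/10)(0.8270+0.6610) + (1/10)(1.0000+0.8270)
  = 0.0028 + 0.0086 + 0.0162 + 0.0294 + 0.0477 + 0.0682 + 0.0898 + 0.1164 + 0.1488 + 0.1827 = 0.7106
G = 1 − 0.7106 = 0.2894

0.289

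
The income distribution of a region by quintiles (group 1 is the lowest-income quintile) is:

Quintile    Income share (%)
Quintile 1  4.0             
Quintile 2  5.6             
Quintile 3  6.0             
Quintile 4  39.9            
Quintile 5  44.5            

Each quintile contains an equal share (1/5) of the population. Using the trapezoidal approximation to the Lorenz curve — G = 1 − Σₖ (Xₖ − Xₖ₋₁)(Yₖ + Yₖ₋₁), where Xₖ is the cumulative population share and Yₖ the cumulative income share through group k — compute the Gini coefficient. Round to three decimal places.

Cumulative income shares Yₖ: 0.0400, 0.0960, 0.1560, 0.5550, 1.0000
Σ (Xₖ−Xₖ₋₁)(Yₖ+Yₖ₋₁) = (1/5)(0.0400+0.0000) + (1/5)(0.0960+0.0400) + (1/5)(0.1560+0.0960) + (1/5)(0.5550+0.1560) + (1/5)(1.0000+0.5550)
  = 0.0080 + 0.0272 + 0.0504 + 0.1422 + 0.3110 = 0.5388
G = 1 − 0.5388 = 0.4612

0.461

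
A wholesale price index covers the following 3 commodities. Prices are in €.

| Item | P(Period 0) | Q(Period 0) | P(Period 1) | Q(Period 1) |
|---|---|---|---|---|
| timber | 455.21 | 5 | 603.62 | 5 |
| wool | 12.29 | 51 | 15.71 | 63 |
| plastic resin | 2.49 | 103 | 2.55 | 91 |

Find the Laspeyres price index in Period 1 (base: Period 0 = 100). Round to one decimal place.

129.2

Laspeyres price index uses base-period quantities as weights.
ΣP(Period 1)·Q(Period 0) = 603.62×5 + 15.71×51 + 2.55×103 = 3018.1 + 801.21 + 262.65 = 4081.96
ΣP(Period 0)·Q(Period 0) = 455.21×5 + 12.29×51 + 2.49×103 = 2276.05 + 626.79 + 256.47 = 3159.31
Index = 4081.96 / 3159.31 × 100 = 129.2042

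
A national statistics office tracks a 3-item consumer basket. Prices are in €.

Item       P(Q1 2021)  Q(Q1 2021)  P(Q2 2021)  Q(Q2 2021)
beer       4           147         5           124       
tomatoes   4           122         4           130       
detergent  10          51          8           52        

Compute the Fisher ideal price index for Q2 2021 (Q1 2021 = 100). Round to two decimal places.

102.07

Laspeyres component (base-period weights):
ΣP(Q2 2021)Q(Q1 2021) = 5×147 + 4×122 + 8×51 = 735 + 488 + 408 = 1631
ΣP(Q1 2021)Q(Q1 2021) = 4×147 + 4×122 + 10×51 = 588 + 488 + 510 = 1586
L = 1631 / 1586 × 100 = 102.8373
Paasche component (current-period weights):
ΣP(Q2 2021)Q(Q2 2021) = 5×124 + 4×130 + 8×52 = 620 + 520 + 416 = 1556
ΣP(Q1 2021)Q(Q2 2021) = 4×124 + 4×130 + 10×52 = 496 + 520 + 520 = 1536
P = 1556 / 1536 × 100 = 101.3021
Fisher = √(L × P) = √(102.8373 × 101.3021) = 102.0668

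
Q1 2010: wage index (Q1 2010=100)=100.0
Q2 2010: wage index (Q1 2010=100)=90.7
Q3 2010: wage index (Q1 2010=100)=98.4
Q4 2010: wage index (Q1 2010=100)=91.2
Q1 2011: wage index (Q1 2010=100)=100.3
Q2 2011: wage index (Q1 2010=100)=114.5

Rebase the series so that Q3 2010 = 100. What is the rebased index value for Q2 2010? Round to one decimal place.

92.2

Rebased(Q2 2010) = 90.7 / 98.4 × 100 = 92.1748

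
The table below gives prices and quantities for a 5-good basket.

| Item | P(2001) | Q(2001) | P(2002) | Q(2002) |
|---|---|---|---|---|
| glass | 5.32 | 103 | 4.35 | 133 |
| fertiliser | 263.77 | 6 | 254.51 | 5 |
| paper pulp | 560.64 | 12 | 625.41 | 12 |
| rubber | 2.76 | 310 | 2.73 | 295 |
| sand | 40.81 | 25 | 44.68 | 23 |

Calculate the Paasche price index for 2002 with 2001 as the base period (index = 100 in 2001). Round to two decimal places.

106.49

Paasche price index uses current-period quantities as weights.
ΣP(2002)·Q(2002) = 4.35×133 + 254.51×5 + 625.41×12 + 2.73×295 + 44.68×23 = 578.55 + 1272.55 + 7504.92 + 805.35 + 1027.64 = 11189.01
ΣP(2001)·Q(2002) = 5.32×133 + 263.77×5 + 560.64×12 + 2.76×295 + 40.81×23 = 707.56 + 1318.85 + 6727.68 + 814.2 + 938.63 = 10506.92
Index = 11189.01 / 10506.92 × 100 = 106.4918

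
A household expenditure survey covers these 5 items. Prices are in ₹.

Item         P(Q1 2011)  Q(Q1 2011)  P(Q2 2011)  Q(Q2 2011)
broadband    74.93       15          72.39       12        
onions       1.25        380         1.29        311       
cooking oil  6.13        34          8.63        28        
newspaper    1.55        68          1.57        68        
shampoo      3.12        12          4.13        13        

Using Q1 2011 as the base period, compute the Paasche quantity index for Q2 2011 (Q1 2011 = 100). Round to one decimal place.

Paasche quantity index uses current-period prices as weights.
ΣP(Q2 2011)·Q(Q2 2011) = 72.39×12 + 1.29×311 + 8.63×28 + 1.57×68 + 4.13×13 = 868.68 + 401.19 + 241.64 + 106.76 + 53.69 = 1671.96
ΣP(Q2 2011)·Q(Q1 2011) = 72.39×15 + 1.29×380 + 8.63×34 + 1.57×68 + 4.13×12 = 1085.85 + 490.2 + 293.42 + 106.76 + 49.56 = 2025.79
Index = 1671.96 / 2025.79 × 100 = 82.5337

82.5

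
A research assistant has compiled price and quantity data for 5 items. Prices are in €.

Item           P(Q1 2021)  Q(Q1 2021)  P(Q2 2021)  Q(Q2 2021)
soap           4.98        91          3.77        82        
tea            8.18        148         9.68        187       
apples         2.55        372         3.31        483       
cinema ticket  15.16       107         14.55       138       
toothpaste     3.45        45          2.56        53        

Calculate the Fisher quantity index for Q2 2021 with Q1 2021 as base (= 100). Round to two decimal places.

Laspeyres component (base-period weights):
ΣP(Q1 2021)Q(Q2 2021) = 4.98×82 + 8.18×187 + 2.55×483 + 15.16×138 + 3.45×53 = 408.36 + 1529.66 + 1231.65 + 2092.08 + 182.85 = 5444.6
ΣP(Q1 2021)Q(Q1 2021) = 4.98×91 + 8.18×148 + 2.55×372 + 15.16×107 + 3.45×45 = 453.18 + 1210.64 + 948.6 + 1622.12 + 155.25 = 4389.79
L = 5444.6 / 4389.79 × 100 = 124.0287
Paasche component (current-period weights):
ΣP(Q2 2021)Q(Q2 2021) = 3.77×82 + 9.68×187 + 3.31×483 + 14.55×138 + 2.56×53 = 309.14 + 1810.16 + 1598.73 + 2007.9 + 135.68 = 5861.61
ΣP(Q2 2021)Q(Q1 2021) = 3.77×91 + 9.68×148 + 3.31×372 + 14.55×107 + 2.56×45 = 343.07 + 1432.64 + 1231.32 + 1556.85 + 115.2 = 4679.08
P = 5861.61 / 4679.08 × 100 = 125.2727
Fisher = √(L × P) = √(124.0287 × 125.2727) = 124.6492

124.65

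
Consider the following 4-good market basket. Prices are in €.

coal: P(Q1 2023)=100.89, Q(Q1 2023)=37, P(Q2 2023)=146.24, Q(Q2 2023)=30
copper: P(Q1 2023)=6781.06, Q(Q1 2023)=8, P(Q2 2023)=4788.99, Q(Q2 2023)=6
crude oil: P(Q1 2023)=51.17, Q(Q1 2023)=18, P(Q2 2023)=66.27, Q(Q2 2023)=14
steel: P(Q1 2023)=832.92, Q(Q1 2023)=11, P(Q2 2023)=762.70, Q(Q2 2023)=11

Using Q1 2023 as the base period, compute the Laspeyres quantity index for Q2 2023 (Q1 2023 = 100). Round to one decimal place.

Laspeyres quantity index uses base-period prices as weights.
ΣP(Q1 2023)·Q(Q2 2023) = 100.89×30 + 6781.06×6 + 51.17×14 + 832.92×11 = 3026.7 + 40686.36 + 716.38 + 9162.12 = 53591.56
ΣP(Q1 2023)·Q(Q1 2023) = 100.89×37 + 6781.06×8 + 51.17×18 + 832.92×11 = 3732.93 + 54248.48 + 921.06 + 9162.12 = 68064.59
Index = 53591.56 / 68064.59 × 100 = 78.7363

78.7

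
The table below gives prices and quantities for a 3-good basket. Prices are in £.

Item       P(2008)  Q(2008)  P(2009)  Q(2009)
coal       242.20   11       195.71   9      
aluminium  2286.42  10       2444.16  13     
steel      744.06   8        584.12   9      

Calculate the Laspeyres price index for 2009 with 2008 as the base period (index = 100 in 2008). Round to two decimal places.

Laspeyres price index uses base-period quantities as weights.
ΣP(2009)·Q(2008) = 195.71×11 + 2444.16×10 + 584.12×8 = 2152.81 + 24441.6 + 4672.96 = 31267.37
ΣP(2008)·Q(2008) = 242.20×11 + 2286.42×10 + 744.06×8 = 2664.2 + 22864.2 + 5952.48 = 31480.88
Index = 31267.37 / 31480.88 × 100 = 99.3218

99.32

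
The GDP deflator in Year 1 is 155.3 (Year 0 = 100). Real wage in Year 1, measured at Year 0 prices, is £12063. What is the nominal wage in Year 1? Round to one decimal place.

Nominal = Real × (Index/100) = 12063 × (155.3/100)
        = 12063 × 1.553 = 18733.8390

18733.8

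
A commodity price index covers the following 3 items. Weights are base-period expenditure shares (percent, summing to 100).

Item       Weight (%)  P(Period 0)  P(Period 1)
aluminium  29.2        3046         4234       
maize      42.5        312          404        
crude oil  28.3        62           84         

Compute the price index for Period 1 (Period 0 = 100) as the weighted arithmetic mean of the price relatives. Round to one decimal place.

134.0

aluminium: 29.2 × (4234/3046) = 29.2 × 1.390020 = 40.5886
maize: 42.5 × (404/312) = 42.5 × 1.294872 = 55.0321
crude oil: 28.3 × (84/62) = 28.3 × 1.354839 = 38.3419
Index = Σ wᵢ·(p₁ᵢ/p₀ᵢ) = 40.5886 + 55.0321 + 38.3419 = 133.9626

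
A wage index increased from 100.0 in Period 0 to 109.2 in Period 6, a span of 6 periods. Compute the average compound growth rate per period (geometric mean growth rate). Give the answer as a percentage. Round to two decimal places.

1.48%

Growth factor = (109.2/100.0)^(1/6) = (1.092000)^(1/6) = 1.014777
Growth rate = 1.014777 − 1 = 0.014777 = 1.4777%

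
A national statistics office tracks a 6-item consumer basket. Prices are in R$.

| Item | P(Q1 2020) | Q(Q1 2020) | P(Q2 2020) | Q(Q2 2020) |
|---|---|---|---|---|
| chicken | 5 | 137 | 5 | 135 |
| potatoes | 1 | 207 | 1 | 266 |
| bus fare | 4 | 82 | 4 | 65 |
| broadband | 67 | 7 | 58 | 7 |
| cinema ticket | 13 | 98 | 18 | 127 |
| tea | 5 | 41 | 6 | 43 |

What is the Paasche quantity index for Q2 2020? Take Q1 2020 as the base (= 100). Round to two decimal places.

114.16

Paasche quantity index uses current-period prices as weights.
ΣP(Q2 2020)·Q(Q2 2020) = 5×135 + 1×266 + 4×65 + 58×7 + 18×127 + 6×43 = 675 + 266 + 260 + 406 + 2286 + 258 = 4151
ΣP(Q2 2020)·Q(Q1 2020) = 5×137 + 1×207 + 4×82 + 58×7 + 18×98 + 6×41 = 685 + 207 + 328 + 406 + 1764 + 246 = 3636
Index = 4151 / 3636 × 100 = 114.1639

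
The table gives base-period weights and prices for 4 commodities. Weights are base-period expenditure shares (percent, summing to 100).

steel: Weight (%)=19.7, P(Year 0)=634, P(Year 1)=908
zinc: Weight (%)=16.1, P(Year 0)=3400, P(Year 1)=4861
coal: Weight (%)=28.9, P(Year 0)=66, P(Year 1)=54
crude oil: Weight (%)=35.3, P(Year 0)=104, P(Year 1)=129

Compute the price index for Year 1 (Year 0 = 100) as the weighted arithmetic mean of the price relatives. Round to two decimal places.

steel: 19.7 × (908/634) = 19.7 × 1.432177 = 28.2139
zinc: 16.1 × (4861/3400) = 16.1 × 1.429706 = 23.0183
coal: 28.9 × (54/66) = 28.9 × 0.818182 = 23.6455
crude oil: 35.3 × (129/104) = 35.3 × 1.240385 = 43.7856
Index = Σ wᵢ·(p₁ᵢ/p₀ᵢ) = 28.2139 + 23.0183 + 23.6455 + 43.7856 = 118.6632

118.66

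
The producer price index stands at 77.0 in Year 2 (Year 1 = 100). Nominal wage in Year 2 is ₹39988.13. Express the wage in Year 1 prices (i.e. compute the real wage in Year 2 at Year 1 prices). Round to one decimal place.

51932.6

Real = Nominal ÷ (Index/100) = 39988.13 ÷ (77.0/100)
     = 39988.13 ÷ 0.770 = 51932.6364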